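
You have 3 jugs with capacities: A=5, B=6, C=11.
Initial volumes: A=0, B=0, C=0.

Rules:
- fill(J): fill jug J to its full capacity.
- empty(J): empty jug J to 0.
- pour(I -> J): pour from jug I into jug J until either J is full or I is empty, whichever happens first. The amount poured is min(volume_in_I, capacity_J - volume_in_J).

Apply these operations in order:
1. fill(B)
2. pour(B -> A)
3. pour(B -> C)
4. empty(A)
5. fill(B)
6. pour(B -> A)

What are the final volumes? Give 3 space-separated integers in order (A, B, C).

Answer: 5 1 1

Derivation:
Step 1: fill(B) -> (A=0 B=6 C=0)
Step 2: pour(B -> A) -> (A=5 B=1 C=0)
Step 3: pour(B -> C) -> (A=5 B=0 C=1)
Step 4: empty(A) -> (A=0 B=0 C=1)
Step 5: fill(B) -> (A=0 B=6 C=1)
Step 6: pour(B -> A) -> (A=5 B=1 C=1)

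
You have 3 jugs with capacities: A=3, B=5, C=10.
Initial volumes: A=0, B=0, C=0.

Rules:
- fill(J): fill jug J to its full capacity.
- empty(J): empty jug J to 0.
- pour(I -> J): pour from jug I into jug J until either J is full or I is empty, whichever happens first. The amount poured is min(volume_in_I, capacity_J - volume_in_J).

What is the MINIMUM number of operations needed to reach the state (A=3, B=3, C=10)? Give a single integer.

BFS from (A=0, B=0, C=0). One shortest path:
  1. fill(A) -> (A=3 B=0 C=0)
  2. fill(C) -> (A=3 B=0 C=10)
  3. pour(A -> B) -> (A=0 B=3 C=10)
  4. fill(A) -> (A=3 B=3 C=10)
Reached target in 4 moves.

Answer: 4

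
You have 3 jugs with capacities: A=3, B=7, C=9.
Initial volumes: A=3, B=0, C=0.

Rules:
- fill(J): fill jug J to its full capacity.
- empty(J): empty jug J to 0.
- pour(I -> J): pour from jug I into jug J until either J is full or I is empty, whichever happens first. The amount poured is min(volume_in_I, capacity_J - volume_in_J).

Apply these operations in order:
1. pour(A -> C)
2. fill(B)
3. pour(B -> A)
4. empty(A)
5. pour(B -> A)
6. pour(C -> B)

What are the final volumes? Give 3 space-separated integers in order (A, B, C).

Step 1: pour(A -> C) -> (A=0 B=0 C=3)
Step 2: fill(B) -> (A=0 B=7 C=3)
Step 3: pour(B -> A) -> (A=3 B=4 C=3)
Step 4: empty(A) -> (A=0 B=4 C=3)
Step 5: pour(B -> A) -> (A=3 B=1 C=3)
Step 6: pour(C -> B) -> (A=3 B=4 C=0)

Answer: 3 4 0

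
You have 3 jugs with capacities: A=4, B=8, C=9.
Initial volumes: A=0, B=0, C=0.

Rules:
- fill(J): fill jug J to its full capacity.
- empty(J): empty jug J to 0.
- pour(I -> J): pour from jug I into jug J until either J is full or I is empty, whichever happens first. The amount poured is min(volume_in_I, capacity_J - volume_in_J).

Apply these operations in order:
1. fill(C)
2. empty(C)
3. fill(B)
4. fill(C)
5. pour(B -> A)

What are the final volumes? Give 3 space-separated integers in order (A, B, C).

Step 1: fill(C) -> (A=0 B=0 C=9)
Step 2: empty(C) -> (A=0 B=0 C=0)
Step 3: fill(B) -> (A=0 B=8 C=0)
Step 4: fill(C) -> (A=0 B=8 C=9)
Step 5: pour(B -> A) -> (A=4 B=4 C=9)

Answer: 4 4 9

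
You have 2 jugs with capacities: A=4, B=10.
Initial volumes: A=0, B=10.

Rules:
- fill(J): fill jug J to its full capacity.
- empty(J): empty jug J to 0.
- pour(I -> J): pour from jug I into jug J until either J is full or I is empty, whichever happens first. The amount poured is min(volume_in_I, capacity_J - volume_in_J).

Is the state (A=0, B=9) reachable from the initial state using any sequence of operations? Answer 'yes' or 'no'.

Answer: no

Derivation:
BFS explored all 14 reachable states.
Reachable set includes: (0,0), (0,2), (0,4), (0,6), (0,8), (0,10), (2,0), (2,10), (4,0), (4,2), (4,4), (4,6) ...
Target (A=0, B=9) not in reachable set → no.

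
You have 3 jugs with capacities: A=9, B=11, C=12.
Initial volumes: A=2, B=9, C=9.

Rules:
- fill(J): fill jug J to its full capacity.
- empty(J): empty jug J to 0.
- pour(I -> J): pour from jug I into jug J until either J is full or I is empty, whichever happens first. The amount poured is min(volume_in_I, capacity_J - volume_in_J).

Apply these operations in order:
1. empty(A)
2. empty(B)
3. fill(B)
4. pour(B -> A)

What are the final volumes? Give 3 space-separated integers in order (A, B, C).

Step 1: empty(A) -> (A=0 B=9 C=9)
Step 2: empty(B) -> (A=0 B=0 C=9)
Step 3: fill(B) -> (A=0 B=11 C=9)
Step 4: pour(B -> A) -> (A=9 B=2 C=9)

Answer: 9 2 9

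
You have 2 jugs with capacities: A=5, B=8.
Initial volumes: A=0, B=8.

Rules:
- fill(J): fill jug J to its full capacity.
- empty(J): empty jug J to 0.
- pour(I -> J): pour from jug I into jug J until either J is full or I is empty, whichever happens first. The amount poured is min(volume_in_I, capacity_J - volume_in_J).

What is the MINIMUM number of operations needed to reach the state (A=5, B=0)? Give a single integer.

Answer: 2

Derivation:
BFS from (A=0, B=8). One shortest path:
  1. fill(A) -> (A=5 B=8)
  2. empty(B) -> (A=5 B=0)
Reached target in 2 moves.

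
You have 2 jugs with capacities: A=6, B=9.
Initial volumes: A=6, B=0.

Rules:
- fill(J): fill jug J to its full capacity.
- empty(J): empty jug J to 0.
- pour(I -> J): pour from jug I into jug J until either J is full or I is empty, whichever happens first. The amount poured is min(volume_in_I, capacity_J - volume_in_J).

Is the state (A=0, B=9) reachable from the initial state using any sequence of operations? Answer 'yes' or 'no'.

BFS from (A=6, B=0):
  1. empty(A) -> (A=0 B=0)
  2. fill(B) -> (A=0 B=9)
Target reached → yes.

Answer: yes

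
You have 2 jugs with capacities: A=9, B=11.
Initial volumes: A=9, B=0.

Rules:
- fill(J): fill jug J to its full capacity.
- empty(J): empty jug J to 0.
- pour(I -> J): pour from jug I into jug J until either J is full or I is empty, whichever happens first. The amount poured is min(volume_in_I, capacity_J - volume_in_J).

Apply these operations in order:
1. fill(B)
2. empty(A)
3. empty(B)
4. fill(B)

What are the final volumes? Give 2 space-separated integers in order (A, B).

Step 1: fill(B) -> (A=9 B=11)
Step 2: empty(A) -> (A=0 B=11)
Step 3: empty(B) -> (A=0 B=0)
Step 4: fill(B) -> (A=0 B=11)

Answer: 0 11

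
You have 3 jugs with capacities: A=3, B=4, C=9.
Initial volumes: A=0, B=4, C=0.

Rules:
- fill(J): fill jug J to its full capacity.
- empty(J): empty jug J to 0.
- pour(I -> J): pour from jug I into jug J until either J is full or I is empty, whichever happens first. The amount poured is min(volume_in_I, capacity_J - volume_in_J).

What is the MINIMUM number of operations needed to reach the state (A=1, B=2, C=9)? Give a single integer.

Answer: 7

Derivation:
BFS from (A=0, B=4, C=0). One shortest path:
  1. pour(B -> A) -> (A=3 B=1 C=0)
  2. pour(A -> C) -> (A=0 B=1 C=3)
  3. pour(B -> A) -> (A=1 B=0 C=3)
  4. fill(B) -> (A=1 B=4 C=3)
  5. pour(B -> C) -> (A=1 B=0 C=7)
  6. fill(B) -> (A=1 B=4 C=7)
  7. pour(B -> C) -> (A=1 B=2 C=9)
Reached target in 7 moves.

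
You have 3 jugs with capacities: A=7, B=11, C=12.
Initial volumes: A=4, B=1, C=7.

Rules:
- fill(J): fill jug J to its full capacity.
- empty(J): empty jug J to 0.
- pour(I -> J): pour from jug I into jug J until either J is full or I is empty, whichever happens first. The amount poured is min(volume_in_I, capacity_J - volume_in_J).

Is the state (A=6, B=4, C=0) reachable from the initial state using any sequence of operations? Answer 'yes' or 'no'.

Answer: yes

Derivation:
BFS from (A=4, B=1, C=7):
  1. fill(B) -> (A=4 B=11 C=7)
  2. pour(A -> C) -> (A=0 B=11 C=11)
  3. pour(B -> A) -> (A=7 B=4 C=11)
  4. pour(A -> C) -> (A=6 B=4 C=12)
  5. empty(C) -> (A=6 B=4 C=0)
Target reached → yes.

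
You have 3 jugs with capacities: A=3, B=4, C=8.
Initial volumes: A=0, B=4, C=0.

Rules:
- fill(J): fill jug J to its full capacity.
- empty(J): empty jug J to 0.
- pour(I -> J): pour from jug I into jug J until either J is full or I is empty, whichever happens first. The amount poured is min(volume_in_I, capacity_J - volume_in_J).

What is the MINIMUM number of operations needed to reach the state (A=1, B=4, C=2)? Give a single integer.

BFS from (A=0, B=4, C=0). One shortest path:
  1. fill(A) -> (A=3 B=4 C=0)
  2. pour(A -> C) -> (A=0 B=4 C=3)
  3. pour(B -> A) -> (A=3 B=1 C=3)
  4. pour(A -> C) -> (A=0 B=1 C=6)
  5. pour(B -> A) -> (A=1 B=0 C=6)
  6. pour(C -> B) -> (A=1 B=4 C=2)
Reached target in 6 moves.

Answer: 6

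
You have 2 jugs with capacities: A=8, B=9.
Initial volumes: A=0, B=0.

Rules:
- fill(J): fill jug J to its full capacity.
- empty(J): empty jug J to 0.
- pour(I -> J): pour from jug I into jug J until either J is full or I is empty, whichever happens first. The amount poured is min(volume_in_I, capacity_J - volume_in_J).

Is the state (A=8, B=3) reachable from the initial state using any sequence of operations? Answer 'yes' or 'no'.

Answer: yes

Derivation:
BFS from (A=0, B=0):
  1. fill(B) -> (A=0 B=9)
  2. pour(B -> A) -> (A=8 B=1)
  3. empty(A) -> (A=0 B=1)
  4. pour(B -> A) -> (A=1 B=0)
  5. fill(B) -> (A=1 B=9)
  6. pour(B -> A) -> (A=8 B=2)
  7. empty(A) -> (A=0 B=2)
  8. pour(B -> A) -> (A=2 B=0)
  9. fill(B) -> (A=2 B=9)
  10. pour(B -> A) -> (A=8 B=3)
Target reached → yes.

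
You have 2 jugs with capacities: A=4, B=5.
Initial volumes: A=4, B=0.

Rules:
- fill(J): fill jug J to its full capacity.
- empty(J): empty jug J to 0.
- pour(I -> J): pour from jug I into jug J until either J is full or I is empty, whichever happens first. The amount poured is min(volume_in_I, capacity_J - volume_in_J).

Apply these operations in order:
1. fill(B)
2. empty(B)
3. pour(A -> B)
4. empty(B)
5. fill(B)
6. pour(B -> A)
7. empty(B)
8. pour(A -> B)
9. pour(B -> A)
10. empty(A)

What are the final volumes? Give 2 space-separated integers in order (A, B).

Answer: 0 0

Derivation:
Step 1: fill(B) -> (A=4 B=5)
Step 2: empty(B) -> (A=4 B=0)
Step 3: pour(A -> B) -> (A=0 B=4)
Step 4: empty(B) -> (A=0 B=0)
Step 5: fill(B) -> (A=0 B=5)
Step 6: pour(B -> A) -> (A=4 B=1)
Step 7: empty(B) -> (A=4 B=0)
Step 8: pour(A -> B) -> (A=0 B=4)
Step 9: pour(B -> A) -> (A=4 B=0)
Step 10: empty(A) -> (A=0 B=0)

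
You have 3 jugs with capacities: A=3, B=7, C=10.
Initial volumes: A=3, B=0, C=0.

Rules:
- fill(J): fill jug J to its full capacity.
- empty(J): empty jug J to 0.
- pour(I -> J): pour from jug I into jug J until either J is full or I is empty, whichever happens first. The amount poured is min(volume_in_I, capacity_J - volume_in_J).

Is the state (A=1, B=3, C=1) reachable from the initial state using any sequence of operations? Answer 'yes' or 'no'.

BFS explored all 244 reachable states.
Reachable set includes: (0,0,0), (0,0,1), (0,0,2), (0,0,3), (0,0,4), (0,0,5), (0,0,6), (0,0,7), (0,0,8), (0,0,9), (0,0,10), (0,1,0) ...
Target (A=1, B=3, C=1) not in reachable set → no.

Answer: no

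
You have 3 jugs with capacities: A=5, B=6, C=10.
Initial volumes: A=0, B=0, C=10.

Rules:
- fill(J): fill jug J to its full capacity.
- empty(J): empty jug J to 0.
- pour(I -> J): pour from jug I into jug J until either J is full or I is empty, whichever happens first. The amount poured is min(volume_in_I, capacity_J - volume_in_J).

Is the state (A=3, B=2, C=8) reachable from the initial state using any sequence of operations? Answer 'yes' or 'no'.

Answer: no

Derivation:
BFS explored all 282 reachable states.
Reachable set includes: (0,0,0), (0,0,1), (0,0,2), (0,0,3), (0,0,4), (0,0,5), (0,0,6), (0,0,7), (0,0,8), (0,0,9), (0,0,10), (0,1,0) ...
Target (A=3, B=2, C=8) not in reachable set → no.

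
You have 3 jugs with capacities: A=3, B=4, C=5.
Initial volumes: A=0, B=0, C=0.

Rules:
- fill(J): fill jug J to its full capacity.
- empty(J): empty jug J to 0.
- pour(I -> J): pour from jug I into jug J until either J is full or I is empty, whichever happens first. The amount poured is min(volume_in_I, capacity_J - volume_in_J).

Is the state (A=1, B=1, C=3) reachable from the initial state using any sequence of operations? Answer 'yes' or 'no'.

BFS explored all 96 reachable states.
Reachable set includes: (0,0,0), (0,0,1), (0,0,2), (0,0,3), (0,0,4), (0,0,5), (0,1,0), (0,1,1), (0,1,2), (0,1,3), (0,1,4), (0,1,5) ...
Target (A=1, B=1, C=3) not in reachable set → no.

Answer: no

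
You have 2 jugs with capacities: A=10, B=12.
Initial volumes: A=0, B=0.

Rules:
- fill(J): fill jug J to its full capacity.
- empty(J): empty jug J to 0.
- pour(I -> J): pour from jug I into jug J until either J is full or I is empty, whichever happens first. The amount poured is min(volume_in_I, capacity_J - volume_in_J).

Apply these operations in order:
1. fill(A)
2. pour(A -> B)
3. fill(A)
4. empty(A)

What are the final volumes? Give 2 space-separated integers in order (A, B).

Answer: 0 10

Derivation:
Step 1: fill(A) -> (A=10 B=0)
Step 2: pour(A -> B) -> (A=0 B=10)
Step 3: fill(A) -> (A=10 B=10)
Step 4: empty(A) -> (A=0 B=10)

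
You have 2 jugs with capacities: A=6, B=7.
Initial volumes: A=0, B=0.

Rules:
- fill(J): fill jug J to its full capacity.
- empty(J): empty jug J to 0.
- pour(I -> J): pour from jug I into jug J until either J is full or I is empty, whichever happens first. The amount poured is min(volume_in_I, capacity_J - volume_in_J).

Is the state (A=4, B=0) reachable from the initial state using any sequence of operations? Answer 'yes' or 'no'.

BFS from (A=0, B=0):
  1. fill(A) -> (A=6 B=0)
  2. pour(A -> B) -> (A=0 B=6)
  3. fill(A) -> (A=6 B=6)
  4. pour(A -> B) -> (A=5 B=7)
  5. empty(B) -> (A=5 B=0)
  6. pour(A -> B) -> (A=0 B=5)
  7. fill(A) -> (A=6 B=5)
  8. pour(A -> B) -> (A=4 B=7)
  9. empty(B) -> (A=4 B=0)
Target reached → yes.

Answer: yes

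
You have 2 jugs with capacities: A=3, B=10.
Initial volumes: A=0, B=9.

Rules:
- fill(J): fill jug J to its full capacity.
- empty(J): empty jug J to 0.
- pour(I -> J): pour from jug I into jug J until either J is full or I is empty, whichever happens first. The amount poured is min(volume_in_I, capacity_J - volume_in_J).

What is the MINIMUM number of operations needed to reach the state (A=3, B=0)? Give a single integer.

Answer: 2

Derivation:
BFS from (A=0, B=9). One shortest path:
  1. fill(A) -> (A=3 B=9)
  2. empty(B) -> (A=3 B=0)
Reached target in 2 moves.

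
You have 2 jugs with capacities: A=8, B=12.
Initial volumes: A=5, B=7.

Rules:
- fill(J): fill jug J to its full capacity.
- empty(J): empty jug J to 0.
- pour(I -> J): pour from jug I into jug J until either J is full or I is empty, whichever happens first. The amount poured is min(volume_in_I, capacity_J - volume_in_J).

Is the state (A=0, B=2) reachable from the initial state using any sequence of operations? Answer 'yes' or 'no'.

BFS explored all 31 reachable states.
Reachable set includes: (0,0), (0,1), (0,3), (0,4), (0,5), (0,7), (0,8), (0,9), (0,11), (0,12), (1,0), (1,12) ...
Target (A=0, B=2) not in reachable set → no.

Answer: no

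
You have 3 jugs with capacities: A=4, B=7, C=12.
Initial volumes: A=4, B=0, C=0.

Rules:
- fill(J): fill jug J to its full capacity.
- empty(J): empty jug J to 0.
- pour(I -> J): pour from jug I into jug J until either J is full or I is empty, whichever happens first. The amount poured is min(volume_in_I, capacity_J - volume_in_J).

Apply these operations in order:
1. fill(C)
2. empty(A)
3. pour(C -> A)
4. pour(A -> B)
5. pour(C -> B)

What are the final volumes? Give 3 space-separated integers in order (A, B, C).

Step 1: fill(C) -> (A=4 B=0 C=12)
Step 2: empty(A) -> (A=0 B=0 C=12)
Step 3: pour(C -> A) -> (A=4 B=0 C=8)
Step 4: pour(A -> B) -> (A=0 B=4 C=8)
Step 5: pour(C -> B) -> (A=0 B=7 C=5)

Answer: 0 7 5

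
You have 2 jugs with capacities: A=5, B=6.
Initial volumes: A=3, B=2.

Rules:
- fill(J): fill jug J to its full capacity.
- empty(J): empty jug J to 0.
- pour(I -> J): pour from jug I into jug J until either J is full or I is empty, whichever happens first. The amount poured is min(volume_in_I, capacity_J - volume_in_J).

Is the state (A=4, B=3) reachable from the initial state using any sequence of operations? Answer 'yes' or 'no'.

BFS explored all 23 reachable states.
Reachable set includes: (0,0), (0,1), (0,2), (0,3), (0,4), (0,5), (0,6), (1,0), (1,6), (2,0), (2,6), (3,0) ...
Target (A=4, B=3) not in reachable set → no.

Answer: no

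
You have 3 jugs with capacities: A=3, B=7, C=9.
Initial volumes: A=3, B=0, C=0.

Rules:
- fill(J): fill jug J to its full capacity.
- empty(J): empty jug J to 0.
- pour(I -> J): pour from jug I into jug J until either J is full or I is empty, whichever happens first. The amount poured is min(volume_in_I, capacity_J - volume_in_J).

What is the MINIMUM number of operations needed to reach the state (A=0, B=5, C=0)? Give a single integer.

BFS from (A=3, B=0, C=0). One shortest path:
  1. fill(C) -> (A=3 B=0 C=9)
  2. pour(A -> B) -> (A=0 B=3 C=9)
  3. pour(C -> B) -> (A=0 B=7 C=5)
  4. empty(B) -> (A=0 B=0 C=5)
  5. pour(C -> B) -> (A=0 B=5 C=0)
Reached target in 5 moves.

Answer: 5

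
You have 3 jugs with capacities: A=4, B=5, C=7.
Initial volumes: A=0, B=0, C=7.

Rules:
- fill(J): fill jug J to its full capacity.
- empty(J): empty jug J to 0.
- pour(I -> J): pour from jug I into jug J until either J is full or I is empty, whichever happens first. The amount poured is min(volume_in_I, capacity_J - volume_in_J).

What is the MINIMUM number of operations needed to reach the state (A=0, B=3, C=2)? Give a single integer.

BFS from (A=0, B=0, C=7). One shortest path:
  1. pour(C -> A) -> (A=4 B=0 C=3)
  2. empty(A) -> (A=0 B=0 C=3)
  3. pour(C -> A) -> (A=3 B=0 C=0)
  4. fill(C) -> (A=3 B=0 C=7)
  5. pour(C -> B) -> (A=3 B=5 C=2)
  6. empty(B) -> (A=3 B=0 C=2)
  7. pour(A -> B) -> (A=0 B=3 C=2)
Reached target in 7 moves.

Answer: 7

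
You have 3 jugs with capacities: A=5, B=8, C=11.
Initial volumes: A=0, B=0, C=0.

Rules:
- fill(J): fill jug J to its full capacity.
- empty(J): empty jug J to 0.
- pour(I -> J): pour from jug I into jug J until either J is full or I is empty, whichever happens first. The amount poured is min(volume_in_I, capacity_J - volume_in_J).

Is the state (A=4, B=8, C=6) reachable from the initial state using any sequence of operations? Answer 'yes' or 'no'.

Answer: yes

Derivation:
BFS from (A=0, B=0, C=0):
  1. fill(A) -> (A=5 B=0 C=0)
  2. fill(B) -> (A=5 B=8 C=0)
  3. pour(A -> C) -> (A=0 B=8 C=5)
  4. fill(A) -> (A=5 B=8 C=5)
  5. pour(A -> C) -> (A=0 B=8 C=10)
  6. pour(B -> A) -> (A=5 B=3 C=10)
  7. pour(A -> C) -> (A=4 B=3 C=11)
  8. pour(C -> B) -> (A=4 B=8 C=6)
Target reached → yes.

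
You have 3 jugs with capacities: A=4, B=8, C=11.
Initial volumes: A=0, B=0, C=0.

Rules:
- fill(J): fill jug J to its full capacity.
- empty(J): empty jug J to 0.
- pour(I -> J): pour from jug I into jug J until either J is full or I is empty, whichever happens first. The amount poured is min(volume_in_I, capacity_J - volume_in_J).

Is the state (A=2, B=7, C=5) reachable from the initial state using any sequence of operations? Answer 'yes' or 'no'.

BFS explored all 330 reachable states.
Reachable set includes: (0,0,0), (0,0,1), (0,0,2), (0,0,3), (0,0,4), (0,0,5), (0,0,6), (0,0,7), (0,0,8), (0,0,9), (0,0,10), (0,0,11) ...
Target (A=2, B=7, C=5) not in reachable set → no.

Answer: no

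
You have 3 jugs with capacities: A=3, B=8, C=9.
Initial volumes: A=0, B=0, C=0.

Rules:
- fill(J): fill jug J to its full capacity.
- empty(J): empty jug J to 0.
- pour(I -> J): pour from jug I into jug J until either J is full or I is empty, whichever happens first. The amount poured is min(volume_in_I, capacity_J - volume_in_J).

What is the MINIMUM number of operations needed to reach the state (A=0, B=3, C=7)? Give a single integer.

Answer: 7

Derivation:
BFS from (A=0, B=0, C=0). One shortest path:
  1. fill(C) -> (A=0 B=0 C=9)
  2. pour(C -> A) -> (A=3 B=0 C=6)
  3. pour(C -> B) -> (A=3 B=6 C=0)
  4. fill(C) -> (A=3 B=6 C=9)
  5. pour(C -> B) -> (A=3 B=8 C=7)
  6. empty(B) -> (A=3 B=0 C=7)
  7. pour(A -> B) -> (A=0 B=3 C=7)
Reached target in 7 moves.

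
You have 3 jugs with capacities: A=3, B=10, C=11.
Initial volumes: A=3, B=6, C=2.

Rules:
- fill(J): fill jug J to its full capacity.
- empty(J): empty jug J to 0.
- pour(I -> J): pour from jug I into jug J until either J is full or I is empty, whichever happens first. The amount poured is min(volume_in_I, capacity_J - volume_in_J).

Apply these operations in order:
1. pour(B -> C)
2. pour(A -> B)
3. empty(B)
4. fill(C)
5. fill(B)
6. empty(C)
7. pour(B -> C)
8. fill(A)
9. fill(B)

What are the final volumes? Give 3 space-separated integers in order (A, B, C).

Step 1: pour(B -> C) -> (A=3 B=0 C=8)
Step 2: pour(A -> B) -> (A=0 B=3 C=8)
Step 3: empty(B) -> (A=0 B=0 C=8)
Step 4: fill(C) -> (A=0 B=0 C=11)
Step 5: fill(B) -> (A=0 B=10 C=11)
Step 6: empty(C) -> (A=0 B=10 C=0)
Step 7: pour(B -> C) -> (A=0 B=0 C=10)
Step 8: fill(A) -> (A=3 B=0 C=10)
Step 9: fill(B) -> (A=3 B=10 C=10)

Answer: 3 10 10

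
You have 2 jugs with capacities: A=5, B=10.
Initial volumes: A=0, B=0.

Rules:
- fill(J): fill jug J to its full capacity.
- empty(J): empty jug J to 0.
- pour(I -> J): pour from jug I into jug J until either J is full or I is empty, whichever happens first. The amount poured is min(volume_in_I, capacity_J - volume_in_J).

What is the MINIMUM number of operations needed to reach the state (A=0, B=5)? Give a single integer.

BFS from (A=0, B=0). One shortest path:
  1. fill(A) -> (A=5 B=0)
  2. pour(A -> B) -> (A=0 B=5)
Reached target in 2 moves.

Answer: 2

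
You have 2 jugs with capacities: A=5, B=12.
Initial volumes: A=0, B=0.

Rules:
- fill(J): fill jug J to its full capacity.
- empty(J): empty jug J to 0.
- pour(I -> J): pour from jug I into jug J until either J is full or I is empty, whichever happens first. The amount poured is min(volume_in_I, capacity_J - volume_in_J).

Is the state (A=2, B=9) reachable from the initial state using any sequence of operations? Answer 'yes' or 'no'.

Answer: no

Derivation:
BFS explored all 34 reachable states.
Reachable set includes: (0,0), (0,1), (0,2), (0,3), (0,4), (0,5), (0,6), (0,7), (0,8), (0,9), (0,10), (0,11) ...
Target (A=2, B=9) not in reachable set → no.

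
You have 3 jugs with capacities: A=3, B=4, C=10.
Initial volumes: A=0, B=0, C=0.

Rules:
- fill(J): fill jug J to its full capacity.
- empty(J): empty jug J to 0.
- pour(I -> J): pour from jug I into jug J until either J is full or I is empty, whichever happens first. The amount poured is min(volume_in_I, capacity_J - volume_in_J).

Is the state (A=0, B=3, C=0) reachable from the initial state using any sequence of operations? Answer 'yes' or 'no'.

Answer: yes

Derivation:
BFS from (A=0, B=0, C=0):
  1. fill(A) -> (A=3 B=0 C=0)
  2. pour(A -> B) -> (A=0 B=3 C=0)
Target reached → yes.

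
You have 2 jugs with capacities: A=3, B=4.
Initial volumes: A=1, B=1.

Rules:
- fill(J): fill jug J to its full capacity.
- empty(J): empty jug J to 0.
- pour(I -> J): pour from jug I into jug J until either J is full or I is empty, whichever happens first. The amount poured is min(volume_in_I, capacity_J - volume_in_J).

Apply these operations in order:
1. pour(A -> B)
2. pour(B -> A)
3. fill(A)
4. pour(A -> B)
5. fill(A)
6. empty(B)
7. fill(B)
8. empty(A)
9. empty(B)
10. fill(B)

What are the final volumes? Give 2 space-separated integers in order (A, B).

Step 1: pour(A -> B) -> (A=0 B=2)
Step 2: pour(B -> A) -> (A=2 B=0)
Step 3: fill(A) -> (A=3 B=0)
Step 4: pour(A -> B) -> (A=0 B=3)
Step 5: fill(A) -> (A=3 B=3)
Step 6: empty(B) -> (A=3 B=0)
Step 7: fill(B) -> (A=3 B=4)
Step 8: empty(A) -> (A=0 B=4)
Step 9: empty(B) -> (A=0 B=0)
Step 10: fill(B) -> (A=0 B=4)

Answer: 0 4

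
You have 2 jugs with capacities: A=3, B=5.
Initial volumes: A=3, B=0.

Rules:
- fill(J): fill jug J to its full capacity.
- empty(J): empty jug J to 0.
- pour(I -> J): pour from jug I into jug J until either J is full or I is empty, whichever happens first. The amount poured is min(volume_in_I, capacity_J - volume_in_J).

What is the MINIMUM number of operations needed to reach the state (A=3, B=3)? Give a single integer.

BFS from (A=3, B=0). One shortest path:
  1. pour(A -> B) -> (A=0 B=3)
  2. fill(A) -> (A=3 B=3)
Reached target in 2 moves.

Answer: 2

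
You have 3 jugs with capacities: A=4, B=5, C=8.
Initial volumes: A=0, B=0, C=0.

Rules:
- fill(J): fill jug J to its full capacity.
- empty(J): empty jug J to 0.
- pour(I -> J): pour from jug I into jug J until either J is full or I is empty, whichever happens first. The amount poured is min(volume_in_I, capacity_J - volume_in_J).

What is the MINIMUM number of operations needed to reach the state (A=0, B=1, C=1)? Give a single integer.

BFS from (A=0, B=0, C=0). One shortest path:
  1. fill(B) -> (A=0 B=5 C=0)
  2. pour(B -> A) -> (A=4 B=1 C=0)
  3. empty(A) -> (A=0 B=1 C=0)
  4. pour(B -> C) -> (A=0 B=0 C=1)
  5. fill(B) -> (A=0 B=5 C=1)
  6. pour(B -> A) -> (A=4 B=1 C=1)
  7. empty(A) -> (A=0 B=1 C=1)
Reached target in 7 moves.

Answer: 7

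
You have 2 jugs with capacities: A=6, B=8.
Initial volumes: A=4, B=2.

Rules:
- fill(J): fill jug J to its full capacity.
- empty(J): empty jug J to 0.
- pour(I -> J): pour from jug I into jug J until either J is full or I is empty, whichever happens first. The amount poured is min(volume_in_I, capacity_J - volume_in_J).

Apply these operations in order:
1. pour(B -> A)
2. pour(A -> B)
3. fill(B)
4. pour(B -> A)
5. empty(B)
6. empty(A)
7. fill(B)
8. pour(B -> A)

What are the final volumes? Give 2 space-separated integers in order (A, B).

Step 1: pour(B -> A) -> (A=6 B=0)
Step 2: pour(A -> B) -> (A=0 B=6)
Step 3: fill(B) -> (A=0 B=8)
Step 4: pour(B -> A) -> (A=6 B=2)
Step 5: empty(B) -> (A=6 B=0)
Step 6: empty(A) -> (A=0 B=0)
Step 7: fill(B) -> (A=0 B=8)
Step 8: pour(B -> A) -> (A=6 B=2)

Answer: 6 2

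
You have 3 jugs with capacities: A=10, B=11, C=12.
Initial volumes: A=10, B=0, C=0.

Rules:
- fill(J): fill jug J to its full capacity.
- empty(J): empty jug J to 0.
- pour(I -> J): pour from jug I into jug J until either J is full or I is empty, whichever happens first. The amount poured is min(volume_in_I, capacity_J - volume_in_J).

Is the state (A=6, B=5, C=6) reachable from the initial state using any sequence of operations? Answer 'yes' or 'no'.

BFS explored all 726 reachable states.
Reachable set includes: (0,0,0), (0,0,1), (0,0,2), (0,0,3), (0,0,4), (0,0,5), (0,0,6), (0,0,7), (0,0,8), (0,0,9), (0,0,10), (0,0,11) ...
Target (A=6, B=5, C=6) not in reachable set → no.

Answer: no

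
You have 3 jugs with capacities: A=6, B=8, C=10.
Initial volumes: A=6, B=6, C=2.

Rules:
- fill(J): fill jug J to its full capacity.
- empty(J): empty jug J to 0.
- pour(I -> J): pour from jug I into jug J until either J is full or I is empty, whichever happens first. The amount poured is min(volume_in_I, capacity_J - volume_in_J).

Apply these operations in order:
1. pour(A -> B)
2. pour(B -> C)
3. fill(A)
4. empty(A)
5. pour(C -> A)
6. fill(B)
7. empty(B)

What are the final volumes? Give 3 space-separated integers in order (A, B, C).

Step 1: pour(A -> B) -> (A=4 B=8 C=2)
Step 2: pour(B -> C) -> (A=4 B=0 C=10)
Step 3: fill(A) -> (A=6 B=0 C=10)
Step 4: empty(A) -> (A=0 B=0 C=10)
Step 5: pour(C -> A) -> (A=6 B=0 C=4)
Step 6: fill(B) -> (A=6 B=8 C=4)
Step 7: empty(B) -> (A=6 B=0 C=4)

Answer: 6 0 4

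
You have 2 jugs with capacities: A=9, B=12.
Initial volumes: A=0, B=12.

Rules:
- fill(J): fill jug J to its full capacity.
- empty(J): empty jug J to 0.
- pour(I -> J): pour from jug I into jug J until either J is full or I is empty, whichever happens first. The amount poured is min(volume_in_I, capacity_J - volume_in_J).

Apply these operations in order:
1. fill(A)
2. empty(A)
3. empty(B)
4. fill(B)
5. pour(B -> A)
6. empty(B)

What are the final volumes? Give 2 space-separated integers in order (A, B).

Step 1: fill(A) -> (A=9 B=12)
Step 2: empty(A) -> (A=0 B=12)
Step 3: empty(B) -> (A=0 B=0)
Step 4: fill(B) -> (A=0 B=12)
Step 5: pour(B -> A) -> (A=9 B=3)
Step 6: empty(B) -> (A=9 B=0)

Answer: 9 0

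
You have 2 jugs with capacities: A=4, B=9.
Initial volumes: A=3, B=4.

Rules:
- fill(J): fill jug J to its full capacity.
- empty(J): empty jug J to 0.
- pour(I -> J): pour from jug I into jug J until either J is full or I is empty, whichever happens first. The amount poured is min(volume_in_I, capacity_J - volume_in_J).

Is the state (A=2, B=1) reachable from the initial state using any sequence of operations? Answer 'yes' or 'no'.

Answer: no

Derivation:
BFS explored all 27 reachable states.
Reachable set includes: (0,0), (0,1), (0,2), (0,3), (0,4), (0,5), (0,6), (0,7), (0,8), (0,9), (1,0), (1,9) ...
Target (A=2, B=1) not in reachable set → no.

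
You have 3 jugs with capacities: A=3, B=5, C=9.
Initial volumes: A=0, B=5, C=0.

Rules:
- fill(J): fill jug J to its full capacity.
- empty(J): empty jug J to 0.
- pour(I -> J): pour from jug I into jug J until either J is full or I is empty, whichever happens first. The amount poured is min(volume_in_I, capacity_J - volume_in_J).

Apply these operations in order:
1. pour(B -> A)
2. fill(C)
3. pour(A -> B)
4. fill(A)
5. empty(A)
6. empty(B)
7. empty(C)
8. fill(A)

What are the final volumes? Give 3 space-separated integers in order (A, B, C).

Step 1: pour(B -> A) -> (A=3 B=2 C=0)
Step 2: fill(C) -> (A=3 B=2 C=9)
Step 3: pour(A -> B) -> (A=0 B=5 C=9)
Step 4: fill(A) -> (A=3 B=5 C=9)
Step 5: empty(A) -> (A=0 B=5 C=9)
Step 6: empty(B) -> (A=0 B=0 C=9)
Step 7: empty(C) -> (A=0 B=0 C=0)
Step 8: fill(A) -> (A=3 B=0 C=0)

Answer: 3 0 0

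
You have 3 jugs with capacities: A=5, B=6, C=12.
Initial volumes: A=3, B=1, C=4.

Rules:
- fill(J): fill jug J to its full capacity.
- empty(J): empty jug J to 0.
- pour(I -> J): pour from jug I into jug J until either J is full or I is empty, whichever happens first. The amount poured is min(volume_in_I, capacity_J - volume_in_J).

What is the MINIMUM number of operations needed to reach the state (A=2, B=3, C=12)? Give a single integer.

BFS from (A=3, B=1, C=4). One shortest path:
  1. empty(B) -> (A=3 B=0 C=4)
  2. pour(A -> B) -> (A=0 B=3 C=4)
  3. fill(A) -> (A=5 B=3 C=4)
  4. pour(A -> C) -> (A=0 B=3 C=9)
  5. fill(A) -> (A=5 B=3 C=9)
  6. pour(A -> C) -> (A=2 B=3 C=12)
Reached target in 6 moves.

Answer: 6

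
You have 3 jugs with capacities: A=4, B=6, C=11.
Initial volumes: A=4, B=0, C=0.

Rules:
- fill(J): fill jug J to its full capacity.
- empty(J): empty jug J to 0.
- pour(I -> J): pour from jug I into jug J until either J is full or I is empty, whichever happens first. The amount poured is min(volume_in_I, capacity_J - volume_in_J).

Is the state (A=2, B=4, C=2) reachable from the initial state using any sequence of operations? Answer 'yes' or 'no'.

Answer: no

Derivation:
BFS explored all 270 reachable states.
Reachable set includes: (0,0,0), (0,0,1), (0,0,2), (0,0,3), (0,0,4), (0,0,5), (0,0,6), (0,0,7), (0,0,8), (0,0,9), (0,0,10), (0,0,11) ...
Target (A=2, B=4, C=2) not in reachable set → no.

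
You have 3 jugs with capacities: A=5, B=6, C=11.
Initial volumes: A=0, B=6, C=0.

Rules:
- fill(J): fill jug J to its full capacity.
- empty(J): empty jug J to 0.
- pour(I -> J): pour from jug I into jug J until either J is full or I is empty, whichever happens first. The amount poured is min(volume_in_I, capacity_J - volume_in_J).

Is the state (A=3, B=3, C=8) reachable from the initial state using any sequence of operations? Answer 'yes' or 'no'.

Answer: no

Derivation:
BFS explored all 304 reachable states.
Reachable set includes: (0,0,0), (0,0,1), (0,0,2), (0,0,3), (0,0,4), (0,0,5), (0,0,6), (0,0,7), (0,0,8), (0,0,9), (0,0,10), (0,0,11) ...
Target (A=3, B=3, C=8) not in reachable set → no.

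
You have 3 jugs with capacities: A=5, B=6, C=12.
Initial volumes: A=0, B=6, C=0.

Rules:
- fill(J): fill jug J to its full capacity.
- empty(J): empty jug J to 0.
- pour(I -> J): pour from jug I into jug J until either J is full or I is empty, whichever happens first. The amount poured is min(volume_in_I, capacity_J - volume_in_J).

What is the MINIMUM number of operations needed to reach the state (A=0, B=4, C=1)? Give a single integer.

Answer: 7

Derivation:
BFS from (A=0, B=6, C=0). One shortest path:
  1. fill(A) -> (A=5 B=6 C=0)
  2. pour(B -> C) -> (A=5 B=0 C=6)
  3. pour(A -> B) -> (A=0 B=5 C=6)
  4. pour(C -> A) -> (A=5 B=5 C=1)
  5. pour(A -> B) -> (A=4 B=6 C=1)
  6. empty(B) -> (A=4 B=0 C=1)
  7. pour(A -> B) -> (A=0 B=4 C=1)
Reached target in 7 moves.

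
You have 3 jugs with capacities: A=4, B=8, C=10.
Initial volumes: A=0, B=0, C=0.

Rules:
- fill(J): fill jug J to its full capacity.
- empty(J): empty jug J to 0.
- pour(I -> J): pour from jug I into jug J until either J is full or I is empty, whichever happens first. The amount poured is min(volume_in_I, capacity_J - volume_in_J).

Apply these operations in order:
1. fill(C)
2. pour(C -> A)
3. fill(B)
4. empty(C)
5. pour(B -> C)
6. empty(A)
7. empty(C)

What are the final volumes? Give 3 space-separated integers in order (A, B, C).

Answer: 0 0 0

Derivation:
Step 1: fill(C) -> (A=0 B=0 C=10)
Step 2: pour(C -> A) -> (A=4 B=0 C=6)
Step 3: fill(B) -> (A=4 B=8 C=6)
Step 4: empty(C) -> (A=4 B=8 C=0)
Step 5: pour(B -> C) -> (A=4 B=0 C=8)
Step 6: empty(A) -> (A=0 B=0 C=8)
Step 7: empty(C) -> (A=0 B=0 C=0)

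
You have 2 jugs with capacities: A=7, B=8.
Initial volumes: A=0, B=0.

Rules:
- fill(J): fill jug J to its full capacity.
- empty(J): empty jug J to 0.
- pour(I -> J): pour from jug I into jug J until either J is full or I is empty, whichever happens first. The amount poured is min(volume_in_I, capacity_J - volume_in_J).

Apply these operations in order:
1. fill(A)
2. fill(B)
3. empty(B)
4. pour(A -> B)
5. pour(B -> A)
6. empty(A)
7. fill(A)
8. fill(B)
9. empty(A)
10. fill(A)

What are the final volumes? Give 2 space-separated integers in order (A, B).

Step 1: fill(A) -> (A=7 B=0)
Step 2: fill(B) -> (A=7 B=8)
Step 3: empty(B) -> (A=7 B=0)
Step 4: pour(A -> B) -> (A=0 B=7)
Step 5: pour(B -> A) -> (A=7 B=0)
Step 6: empty(A) -> (A=0 B=0)
Step 7: fill(A) -> (A=7 B=0)
Step 8: fill(B) -> (A=7 B=8)
Step 9: empty(A) -> (A=0 B=8)
Step 10: fill(A) -> (A=7 B=8)

Answer: 7 8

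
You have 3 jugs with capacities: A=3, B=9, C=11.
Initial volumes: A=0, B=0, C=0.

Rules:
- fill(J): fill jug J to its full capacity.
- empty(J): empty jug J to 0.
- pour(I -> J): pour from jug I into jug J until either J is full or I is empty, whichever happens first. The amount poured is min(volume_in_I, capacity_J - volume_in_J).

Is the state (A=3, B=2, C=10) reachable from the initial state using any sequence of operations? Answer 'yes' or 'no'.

Answer: yes

Derivation:
BFS from (A=0, B=0, C=0):
  1. fill(C) -> (A=0 B=0 C=11)
  2. pour(C -> B) -> (A=0 B=9 C=2)
  3. empty(B) -> (A=0 B=0 C=2)
  4. pour(C -> A) -> (A=2 B=0 C=0)
  5. fill(C) -> (A=2 B=0 C=11)
  6. pour(C -> B) -> (A=2 B=9 C=2)
  7. empty(B) -> (A=2 B=0 C=2)
  8. pour(C -> B) -> (A=2 B=2 C=0)
  9. fill(C) -> (A=2 B=2 C=11)
  10. pour(C -> A) -> (A=3 B=2 C=10)
Target reached → yes.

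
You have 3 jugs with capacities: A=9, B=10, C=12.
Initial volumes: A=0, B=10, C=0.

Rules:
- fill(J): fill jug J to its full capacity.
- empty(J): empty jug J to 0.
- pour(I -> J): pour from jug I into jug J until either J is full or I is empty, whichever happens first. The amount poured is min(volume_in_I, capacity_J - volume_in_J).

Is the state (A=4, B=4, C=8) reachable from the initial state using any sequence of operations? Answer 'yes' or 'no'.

BFS explored all 638 reachable states.
Reachable set includes: (0,0,0), (0,0,1), (0,0,2), (0,0,3), (0,0,4), (0,0,5), (0,0,6), (0,0,7), (0,0,8), (0,0,9), (0,0,10), (0,0,11) ...
Target (A=4, B=4, C=8) not in reachable set → no.

Answer: no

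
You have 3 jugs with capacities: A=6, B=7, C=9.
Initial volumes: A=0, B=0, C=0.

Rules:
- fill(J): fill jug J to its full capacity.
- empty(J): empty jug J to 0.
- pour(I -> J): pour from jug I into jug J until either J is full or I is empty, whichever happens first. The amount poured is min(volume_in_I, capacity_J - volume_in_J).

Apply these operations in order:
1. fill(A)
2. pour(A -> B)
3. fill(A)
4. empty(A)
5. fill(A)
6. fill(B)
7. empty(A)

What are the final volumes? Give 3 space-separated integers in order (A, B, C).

Answer: 0 7 0

Derivation:
Step 1: fill(A) -> (A=6 B=0 C=0)
Step 2: pour(A -> B) -> (A=0 B=6 C=0)
Step 3: fill(A) -> (A=6 B=6 C=0)
Step 4: empty(A) -> (A=0 B=6 C=0)
Step 5: fill(A) -> (A=6 B=6 C=0)
Step 6: fill(B) -> (A=6 B=7 C=0)
Step 7: empty(A) -> (A=0 B=7 C=0)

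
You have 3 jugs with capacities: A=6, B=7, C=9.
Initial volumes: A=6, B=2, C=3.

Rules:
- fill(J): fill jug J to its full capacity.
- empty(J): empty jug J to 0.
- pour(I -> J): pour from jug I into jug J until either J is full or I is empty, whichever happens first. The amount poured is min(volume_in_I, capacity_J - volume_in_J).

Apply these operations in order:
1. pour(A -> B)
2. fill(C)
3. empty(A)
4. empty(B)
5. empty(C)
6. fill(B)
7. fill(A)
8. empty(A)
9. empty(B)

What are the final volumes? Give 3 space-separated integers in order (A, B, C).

Step 1: pour(A -> B) -> (A=1 B=7 C=3)
Step 2: fill(C) -> (A=1 B=7 C=9)
Step 3: empty(A) -> (A=0 B=7 C=9)
Step 4: empty(B) -> (A=0 B=0 C=9)
Step 5: empty(C) -> (A=0 B=0 C=0)
Step 6: fill(B) -> (A=0 B=7 C=0)
Step 7: fill(A) -> (A=6 B=7 C=0)
Step 8: empty(A) -> (A=0 B=7 C=0)
Step 9: empty(B) -> (A=0 B=0 C=0)

Answer: 0 0 0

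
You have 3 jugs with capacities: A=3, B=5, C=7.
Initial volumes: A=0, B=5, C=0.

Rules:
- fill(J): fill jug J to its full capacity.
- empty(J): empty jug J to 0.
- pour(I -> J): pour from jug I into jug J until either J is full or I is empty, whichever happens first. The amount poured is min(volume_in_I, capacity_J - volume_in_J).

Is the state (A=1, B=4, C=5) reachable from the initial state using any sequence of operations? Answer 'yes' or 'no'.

Answer: no

Derivation:
BFS explored all 144 reachable states.
Reachable set includes: (0,0,0), (0,0,1), (0,0,2), (0,0,3), (0,0,4), (0,0,5), (0,0,6), (0,0,7), (0,1,0), (0,1,1), (0,1,2), (0,1,3) ...
Target (A=1, B=4, C=5) not in reachable set → no.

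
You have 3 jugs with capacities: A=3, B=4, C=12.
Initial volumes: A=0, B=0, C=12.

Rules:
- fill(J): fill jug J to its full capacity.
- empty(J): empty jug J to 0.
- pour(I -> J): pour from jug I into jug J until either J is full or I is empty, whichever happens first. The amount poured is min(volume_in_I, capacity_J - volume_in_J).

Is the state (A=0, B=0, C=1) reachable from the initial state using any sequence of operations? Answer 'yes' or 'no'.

BFS from (A=0, B=0, C=12):
  1. fill(B) -> (A=0 B=4 C=12)
  2. empty(C) -> (A=0 B=4 C=0)
  3. pour(B -> A) -> (A=3 B=1 C=0)
  4. empty(A) -> (A=0 B=1 C=0)
  5. pour(B -> C) -> (A=0 B=0 C=1)
Target reached → yes.

Answer: yes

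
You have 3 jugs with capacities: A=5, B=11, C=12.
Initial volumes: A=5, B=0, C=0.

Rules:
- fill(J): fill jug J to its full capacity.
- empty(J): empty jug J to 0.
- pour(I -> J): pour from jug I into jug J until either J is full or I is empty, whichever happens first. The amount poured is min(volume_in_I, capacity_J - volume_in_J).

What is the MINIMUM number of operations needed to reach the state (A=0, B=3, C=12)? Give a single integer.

BFS from (A=5, B=0, C=0). One shortest path:
  1. pour(A -> B) -> (A=0 B=5 C=0)
  2. fill(A) -> (A=5 B=5 C=0)
  3. pour(A -> B) -> (A=0 B=10 C=0)
  4. fill(A) -> (A=5 B=10 C=0)
  5. pour(A -> C) -> (A=0 B=10 C=5)
  6. pour(B -> C) -> (A=0 B=3 C=12)
Reached target in 6 moves.

Answer: 6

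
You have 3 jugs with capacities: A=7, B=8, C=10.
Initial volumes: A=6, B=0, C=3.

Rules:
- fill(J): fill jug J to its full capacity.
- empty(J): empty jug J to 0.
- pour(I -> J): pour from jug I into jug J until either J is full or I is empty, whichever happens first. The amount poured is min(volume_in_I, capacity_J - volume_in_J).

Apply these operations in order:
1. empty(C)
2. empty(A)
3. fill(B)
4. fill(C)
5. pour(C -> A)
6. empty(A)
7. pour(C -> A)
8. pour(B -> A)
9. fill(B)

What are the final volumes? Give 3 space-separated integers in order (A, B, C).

Answer: 7 8 0

Derivation:
Step 1: empty(C) -> (A=6 B=0 C=0)
Step 2: empty(A) -> (A=0 B=0 C=0)
Step 3: fill(B) -> (A=0 B=8 C=0)
Step 4: fill(C) -> (A=0 B=8 C=10)
Step 5: pour(C -> A) -> (A=7 B=8 C=3)
Step 6: empty(A) -> (A=0 B=8 C=3)
Step 7: pour(C -> A) -> (A=3 B=8 C=0)
Step 8: pour(B -> A) -> (A=7 B=4 C=0)
Step 9: fill(B) -> (A=7 B=8 C=0)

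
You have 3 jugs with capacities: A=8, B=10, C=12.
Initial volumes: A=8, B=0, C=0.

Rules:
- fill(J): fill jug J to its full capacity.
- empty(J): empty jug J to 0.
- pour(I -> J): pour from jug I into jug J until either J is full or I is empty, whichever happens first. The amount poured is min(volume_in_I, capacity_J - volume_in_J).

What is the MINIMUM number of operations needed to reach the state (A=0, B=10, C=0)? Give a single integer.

BFS from (A=8, B=0, C=0). One shortest path:
  1. empty(A) -> (A=0 B=0 C=0)
  2. fill(B) -> (A=0 B=10 C=0)
Reached target in 2 moves.

Answer: 2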